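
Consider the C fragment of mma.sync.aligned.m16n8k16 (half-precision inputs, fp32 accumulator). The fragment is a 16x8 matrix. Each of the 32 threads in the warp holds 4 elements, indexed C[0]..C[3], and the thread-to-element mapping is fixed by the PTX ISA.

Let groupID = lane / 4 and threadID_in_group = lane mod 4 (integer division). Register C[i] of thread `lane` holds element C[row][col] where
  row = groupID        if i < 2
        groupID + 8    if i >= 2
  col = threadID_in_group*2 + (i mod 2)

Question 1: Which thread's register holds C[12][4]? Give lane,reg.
r=12→G=4,rhi=1  c=4→T=2,p=0
L=4*4+2=18  i=1*2+0=2

18,2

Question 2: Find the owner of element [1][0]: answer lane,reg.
4,0

r=1⇒gr=1,Rb=0  c=0⇒th=0,odd=0
L=1*4+0=4  i=0*2+0=0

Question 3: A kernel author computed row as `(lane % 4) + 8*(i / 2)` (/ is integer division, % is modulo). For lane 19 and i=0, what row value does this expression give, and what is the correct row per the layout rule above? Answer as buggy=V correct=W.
`(lane % 4) + 8*(i / 2)`[19,0]->3
lane 19: g=4 (19/4), t=3 (19%4)
i=0: r=4+0=4, c=3*2+0=6
row: 3 vs 4

buggy=3 correct=4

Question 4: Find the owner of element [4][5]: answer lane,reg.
r=4⇒gr=4,Rb=0  c=5⇒th=2,odd=1
L=4*4+2=18  i=0*2+1=1

18,1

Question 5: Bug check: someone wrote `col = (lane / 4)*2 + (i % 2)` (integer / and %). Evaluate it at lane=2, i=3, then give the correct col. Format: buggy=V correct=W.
`(lane / 4)*2 + (i % 2)`[2,3]->1
L=2->g=2>>2=0, t=2&3=2
[3]->row 0+8=8  col 2·2+1=5
col: 1 vs 5

buggy=1 correct=5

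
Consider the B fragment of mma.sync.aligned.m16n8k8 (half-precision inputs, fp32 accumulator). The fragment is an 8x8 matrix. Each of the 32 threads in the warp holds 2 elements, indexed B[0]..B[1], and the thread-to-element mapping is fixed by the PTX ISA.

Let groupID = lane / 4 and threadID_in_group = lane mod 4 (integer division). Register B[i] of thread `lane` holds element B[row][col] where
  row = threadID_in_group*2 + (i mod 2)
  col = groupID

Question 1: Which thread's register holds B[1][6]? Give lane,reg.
24,1

c=6⇒gr=6  r=1⇒th=0,odd=1
L=6*4+0=24  i=1=1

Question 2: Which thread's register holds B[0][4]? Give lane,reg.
16,0

c: 4->gid=4  r: 0->tid=0,i&1=0
L=4*4+0=16  i=0=0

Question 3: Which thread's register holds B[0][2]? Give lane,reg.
c=2⇒gr=2  r=0⇒th=0,odd=0
L=2*4+0=8  i=0=0

8,0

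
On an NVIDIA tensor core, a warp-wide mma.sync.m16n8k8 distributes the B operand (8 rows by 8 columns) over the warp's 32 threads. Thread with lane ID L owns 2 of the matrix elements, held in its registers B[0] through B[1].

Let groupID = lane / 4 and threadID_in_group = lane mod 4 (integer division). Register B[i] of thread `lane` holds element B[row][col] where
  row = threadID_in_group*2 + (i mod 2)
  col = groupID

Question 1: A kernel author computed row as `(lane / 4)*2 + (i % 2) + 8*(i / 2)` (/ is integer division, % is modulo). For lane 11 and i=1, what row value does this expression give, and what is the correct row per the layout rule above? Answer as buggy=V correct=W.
`(lane / 4)*2 + (i % 2) + 8*(i / 2)`[11,1]→5
L=11→G=11>>2=2, T=11&3=3
[1]→row 3·2+1=7  col G=2
row: 5 vs 7

buggy=5 correct=7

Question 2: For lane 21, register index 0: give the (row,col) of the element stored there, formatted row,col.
lane 21→21/4=5, 21 mod 4=1
i=0  r:2·1+0→2  c:5

2,5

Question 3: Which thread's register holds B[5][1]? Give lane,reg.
c=1→G=1  r=5→T=2,p=1
L=1*4+2=6  i=1=1

6,1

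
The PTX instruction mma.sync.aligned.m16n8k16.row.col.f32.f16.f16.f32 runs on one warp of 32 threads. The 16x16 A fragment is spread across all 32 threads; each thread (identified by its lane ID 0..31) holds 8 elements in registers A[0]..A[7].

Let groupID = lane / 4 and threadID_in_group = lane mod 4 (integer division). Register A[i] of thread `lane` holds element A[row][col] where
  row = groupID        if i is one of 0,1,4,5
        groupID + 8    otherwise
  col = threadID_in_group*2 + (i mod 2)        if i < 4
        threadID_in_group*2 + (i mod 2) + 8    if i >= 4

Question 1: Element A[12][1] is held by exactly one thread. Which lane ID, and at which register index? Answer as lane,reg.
r=12→G=4,rhi=1  c=1→chi=0,T=0,p=1
L=4*4+0=16  i=0*4+1*2+1=3

16,3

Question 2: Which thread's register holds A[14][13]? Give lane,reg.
26,7

r: 14->gid=6,r8=1  c: 13->c8=1,tid=2,i&1=1
L=6*4+2=26  i=1*4+1*2+1=7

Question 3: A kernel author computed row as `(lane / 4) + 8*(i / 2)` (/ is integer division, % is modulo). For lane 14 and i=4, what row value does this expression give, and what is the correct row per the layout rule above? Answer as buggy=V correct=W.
`(lane / 4) + 8*(i / 2)`[14,4]⇒19
lane 14⇒14/4=3, 14 mod 4=2
i=4  r:3+0⇒3  c:2·2+0+8⇒12
row: 19 vs 3

buggy=19 correct=3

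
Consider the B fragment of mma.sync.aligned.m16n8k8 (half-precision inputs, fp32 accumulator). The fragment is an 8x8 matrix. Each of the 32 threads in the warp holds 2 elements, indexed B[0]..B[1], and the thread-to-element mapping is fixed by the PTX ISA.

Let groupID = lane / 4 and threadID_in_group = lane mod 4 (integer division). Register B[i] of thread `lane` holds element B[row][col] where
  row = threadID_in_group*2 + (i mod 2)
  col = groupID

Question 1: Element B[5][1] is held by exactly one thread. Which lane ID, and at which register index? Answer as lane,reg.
c=1->g=1  r=5->t=2,b0=1
L=1*4+2=6  i=1=1

6,1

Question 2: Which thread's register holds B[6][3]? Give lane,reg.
15,0

c=3⇒gr=3  r=6⇒th=3,odd=0
L=3*4+3=15  i=0=0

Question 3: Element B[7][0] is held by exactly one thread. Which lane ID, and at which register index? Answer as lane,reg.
3,1

c:0=>grp=0  r:7=>tig=3,lo=1
L=0*4+3=3  i=1=1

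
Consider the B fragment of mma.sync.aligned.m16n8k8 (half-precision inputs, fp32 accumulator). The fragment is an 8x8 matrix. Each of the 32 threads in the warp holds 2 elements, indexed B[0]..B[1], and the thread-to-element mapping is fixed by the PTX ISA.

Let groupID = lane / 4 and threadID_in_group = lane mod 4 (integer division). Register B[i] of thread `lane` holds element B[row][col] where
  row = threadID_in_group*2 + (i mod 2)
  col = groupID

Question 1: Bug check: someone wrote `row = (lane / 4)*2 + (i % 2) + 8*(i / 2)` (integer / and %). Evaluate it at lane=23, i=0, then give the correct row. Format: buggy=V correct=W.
buggy=10 correct=6

`(lane / 4)*2 + (i % 2) + 8*(i / 2)`[23,0]->10
lane 23->23/4=5, 23 mod 4=3
i=0  r:2·3+0->6  c:5
row: 10 vs 6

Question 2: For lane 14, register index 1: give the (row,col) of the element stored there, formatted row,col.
14: gid=3,tid=2
[1] (2*2+1,3) = (5,3)

5,3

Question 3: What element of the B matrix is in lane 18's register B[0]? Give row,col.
4,4

lane 18=>18/4=4, 18 mod 4=2
i=0  r:2·2+0=>4  c:4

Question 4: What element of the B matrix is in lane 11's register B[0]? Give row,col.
L=11=>grp=11>>2=2, tig=11&3=3
[0]=>row 3·2+0=6  col grp=2

6,2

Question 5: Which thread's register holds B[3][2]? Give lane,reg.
9,1

c=2->g=2  r=3->t=1,b0=1
L=2*4+1=9  i=1=1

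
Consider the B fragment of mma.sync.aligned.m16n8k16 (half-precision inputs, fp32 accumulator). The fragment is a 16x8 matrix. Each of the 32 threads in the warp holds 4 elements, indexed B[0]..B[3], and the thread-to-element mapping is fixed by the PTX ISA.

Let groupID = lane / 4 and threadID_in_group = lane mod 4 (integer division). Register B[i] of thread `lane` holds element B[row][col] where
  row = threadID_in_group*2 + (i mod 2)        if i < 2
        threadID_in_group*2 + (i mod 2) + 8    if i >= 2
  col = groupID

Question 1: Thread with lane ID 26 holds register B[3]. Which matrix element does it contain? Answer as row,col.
lane 26=>26/4=6, 26 mod 4=2
i=3  r:2·2+1+8=>13  c:6

13,6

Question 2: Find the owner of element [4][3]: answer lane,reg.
c=3->g=3  r=4->rb=0,t=2,b0=0
L=3*4+2=14  i=0*2+0=0

14,0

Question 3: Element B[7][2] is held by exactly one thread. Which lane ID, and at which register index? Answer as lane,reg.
c=2→G=2  r=7→rhi=0,T=3,p=1
L=2*4+3=11  i=0*2+1=1

11,1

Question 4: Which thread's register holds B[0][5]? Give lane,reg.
20,0

c: 5->gid=5  r: 0->r8=0,tid=0,i&1=0
L=5*4+0=20  i=0*2+0=0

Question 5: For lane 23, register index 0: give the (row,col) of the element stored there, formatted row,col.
6,5

lane 23→23/4=5, 23 mod 4=3
i=0  r:2·3+0+0→6  c:5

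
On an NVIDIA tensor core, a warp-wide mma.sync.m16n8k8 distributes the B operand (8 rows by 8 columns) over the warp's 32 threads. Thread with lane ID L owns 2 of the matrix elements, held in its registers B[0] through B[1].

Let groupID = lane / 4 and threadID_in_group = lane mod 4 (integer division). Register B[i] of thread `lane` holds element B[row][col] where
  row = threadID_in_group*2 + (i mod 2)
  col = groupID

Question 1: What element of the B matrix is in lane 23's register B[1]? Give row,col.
7,5

lane 23→23/4=5, 23 mod 4=3
i=1  r:2·3+1→7  c:5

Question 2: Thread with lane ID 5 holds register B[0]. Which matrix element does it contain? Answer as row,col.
L=5->g=5>>2=1, t=5&3=1
[0]->row 1·2+0=2  col g=1

2,1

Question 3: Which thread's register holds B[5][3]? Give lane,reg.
c=3->g=3  r=5->t=2,b0=1
L=3*4+2=14  i=1=1

14,1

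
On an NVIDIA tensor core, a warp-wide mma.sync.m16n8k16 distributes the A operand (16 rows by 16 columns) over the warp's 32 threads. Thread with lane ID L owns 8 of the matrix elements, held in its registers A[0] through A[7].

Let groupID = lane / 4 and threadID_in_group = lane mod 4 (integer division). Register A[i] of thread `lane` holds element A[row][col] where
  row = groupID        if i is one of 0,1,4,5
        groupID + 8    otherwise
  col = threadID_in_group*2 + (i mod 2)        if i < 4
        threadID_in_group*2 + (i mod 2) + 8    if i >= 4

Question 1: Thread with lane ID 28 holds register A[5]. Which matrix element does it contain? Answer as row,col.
7,9

28: grp=7,tig=0
[5] (7+0,0*2+1+8) = (7,9)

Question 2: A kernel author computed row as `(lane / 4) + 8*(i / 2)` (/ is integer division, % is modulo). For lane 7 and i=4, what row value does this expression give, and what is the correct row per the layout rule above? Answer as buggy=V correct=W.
buggy=17 correct=1

`(lane / 4) + 8*(i / 2)`[7,4]->17
L=7->gid=7>>2=1, tid=7&3=3
[4]->row 1+0=1  col 3·2+0+8=14
row: 17 vs 1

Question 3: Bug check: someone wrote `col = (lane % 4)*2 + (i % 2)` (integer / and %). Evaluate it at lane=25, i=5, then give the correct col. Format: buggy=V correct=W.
`(lane % 4)*2 + (i % 2)`[25,5]=>3
lane 25=>25/4=6, 25 mod 4=1
i=5  r:6+0=>6  c:2·1+1+8=>11
col: 3 vs 11

buggy=3 correct=11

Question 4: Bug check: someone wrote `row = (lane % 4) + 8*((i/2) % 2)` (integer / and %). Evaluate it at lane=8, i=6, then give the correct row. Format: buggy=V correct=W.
buggy=8 correct=10

`(lane % 4) + 8*((i/2) % 2)`[8,6]=>8
lane 8=>8/4=2, 8 mod 4=0
i=6  r:2+8=>10  c:2·0+0+8=>8
row: 8 vs 10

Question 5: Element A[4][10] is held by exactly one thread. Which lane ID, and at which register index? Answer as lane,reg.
17,4

r=4⇒gr=4,Rb=0  c=10⇒Cb=1,th=1,odd=0
L=4*4+1=17  i=1*4+0*2+0=4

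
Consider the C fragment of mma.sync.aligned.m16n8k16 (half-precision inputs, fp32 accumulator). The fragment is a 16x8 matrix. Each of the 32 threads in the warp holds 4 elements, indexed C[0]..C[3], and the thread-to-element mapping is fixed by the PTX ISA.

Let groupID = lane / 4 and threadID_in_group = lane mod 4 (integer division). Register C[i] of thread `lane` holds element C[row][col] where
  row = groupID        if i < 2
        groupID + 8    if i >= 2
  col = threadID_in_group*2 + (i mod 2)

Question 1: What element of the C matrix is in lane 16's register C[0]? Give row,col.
4,0

lane 16: gr=4 (16/4), th=0 (16%4)
i=0: r=4+0=4, c=0*2+0=0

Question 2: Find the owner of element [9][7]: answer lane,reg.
r:9=>grp=1,rB=1  c:7=>tig=3,lo=1
L=1*4+3=7  i=1*2+1=3

7,3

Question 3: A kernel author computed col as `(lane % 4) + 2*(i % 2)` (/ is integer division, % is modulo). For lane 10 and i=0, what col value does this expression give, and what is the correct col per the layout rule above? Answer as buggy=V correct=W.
`(lane % 4) + 2*(i % 2)`[10,0]->2
lane 10->10/4=2, 10 mod 4=2
i=0  r:2+0->2  c:2·2+0->4
col: 2 vs 4

buggy=2 correct=4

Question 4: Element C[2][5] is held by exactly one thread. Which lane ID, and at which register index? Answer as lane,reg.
10,1

r=2⇒gr=2,Rb=0  c=5⇒th=2,odd=1
L=2*4+2=10  i=0*2+1=1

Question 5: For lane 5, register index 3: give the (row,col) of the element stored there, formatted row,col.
9,3

lane 5⇒5/4=1, 5 mod 4=1
i=3  r:1+8⇒9  c:2·1+1⇒3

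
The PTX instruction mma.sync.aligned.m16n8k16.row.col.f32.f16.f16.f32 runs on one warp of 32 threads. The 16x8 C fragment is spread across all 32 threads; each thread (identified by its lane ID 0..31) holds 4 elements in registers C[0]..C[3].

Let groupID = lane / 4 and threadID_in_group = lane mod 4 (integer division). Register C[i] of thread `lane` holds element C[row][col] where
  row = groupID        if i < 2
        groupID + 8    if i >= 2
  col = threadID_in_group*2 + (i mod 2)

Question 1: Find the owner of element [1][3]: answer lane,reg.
5,1

r=1→G=1,rhi=0  c=3→T=1,p=1
L=1*4+1=5  i=0*2+1=1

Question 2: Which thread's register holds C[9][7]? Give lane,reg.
7,3

r=9→G=1,rhi=1  c=7→T=3,p=1
L=1*4+3=7  i=1*2+1=3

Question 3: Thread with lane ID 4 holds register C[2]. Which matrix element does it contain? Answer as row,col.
lane 4→4/4=1, 4 mod 4=0
i=2  r:1+8→9  c:2·0+0→0

9,0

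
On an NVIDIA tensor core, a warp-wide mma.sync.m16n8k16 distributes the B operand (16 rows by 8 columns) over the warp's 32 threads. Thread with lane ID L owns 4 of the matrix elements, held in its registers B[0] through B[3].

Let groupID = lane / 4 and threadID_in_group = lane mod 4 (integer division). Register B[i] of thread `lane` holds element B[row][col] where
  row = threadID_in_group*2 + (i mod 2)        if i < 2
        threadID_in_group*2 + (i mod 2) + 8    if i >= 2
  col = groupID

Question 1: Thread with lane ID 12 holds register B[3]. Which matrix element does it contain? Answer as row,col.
12: g=3,t=0
[3] (0*2+1+8,3) = (9,3)

9,3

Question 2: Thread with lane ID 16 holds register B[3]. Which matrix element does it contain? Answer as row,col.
9,4

lane 16: gid=4 (16/4), tid=0 (16%4)
i=3: r=0*2+1+8=9, c=gid=4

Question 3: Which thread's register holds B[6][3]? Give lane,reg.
15,0

c=3→G=3  r=6→rhi=0,T=3,p=0
L=3*4+3=15  i=0*2+0=0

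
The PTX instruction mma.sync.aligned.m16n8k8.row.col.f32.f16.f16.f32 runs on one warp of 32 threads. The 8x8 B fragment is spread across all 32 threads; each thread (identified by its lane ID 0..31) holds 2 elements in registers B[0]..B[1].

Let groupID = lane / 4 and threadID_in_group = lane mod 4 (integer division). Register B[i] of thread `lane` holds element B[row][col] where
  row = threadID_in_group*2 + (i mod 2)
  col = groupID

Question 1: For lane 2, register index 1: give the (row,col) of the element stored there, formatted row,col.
5,0

lane 2->2/4=0, 2 mod 4=2
i=1  r:2·2+1->5  c:0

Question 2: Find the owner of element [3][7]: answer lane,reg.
c: 7->gid=7  r: 3->tid=1,i&1=1
L=7*4+1=29  i=1=1

29,1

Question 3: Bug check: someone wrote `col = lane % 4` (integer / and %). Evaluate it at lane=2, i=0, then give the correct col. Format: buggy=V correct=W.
buggy=2 correct=0

`lane % 4`[2,0]->2
lane 2: g=0 (2/4), t=2 (2%4)
i=0: r=2*2+0=4, c=g=0
col: 2 vs 0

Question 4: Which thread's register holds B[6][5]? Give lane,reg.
c:5=>grp=5  r:6=>tig=3,lo=0
L=5*4+3=23  i=0=0

23,0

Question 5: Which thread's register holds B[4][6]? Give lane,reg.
26,0

c=6→G=6  r=4→T=2,p=0
L=6*4+2=26  i=0=0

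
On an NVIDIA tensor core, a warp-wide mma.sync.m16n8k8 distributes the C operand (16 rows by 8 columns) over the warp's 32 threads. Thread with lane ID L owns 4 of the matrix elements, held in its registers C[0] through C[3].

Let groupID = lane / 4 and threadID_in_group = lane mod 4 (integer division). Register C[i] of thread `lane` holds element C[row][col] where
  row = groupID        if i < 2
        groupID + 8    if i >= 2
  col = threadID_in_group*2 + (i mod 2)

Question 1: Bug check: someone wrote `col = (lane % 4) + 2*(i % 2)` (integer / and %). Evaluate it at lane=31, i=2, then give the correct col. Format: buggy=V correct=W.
`(lane % 4) + 2*(i % 2)`[31,2]->3
31: gid=7,tid=3
[2] (7+8,3*2+0) = (15,6)
col: 3 vs 6

buggy=3 correct=6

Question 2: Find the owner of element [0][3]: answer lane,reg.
r:0=>grp=0,rB=0  c:3=>tig=1,lo=1
L=0*4+1=1  i=0*2+1=1

1,1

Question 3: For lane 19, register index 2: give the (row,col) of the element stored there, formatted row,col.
L=19->gid=19>>2=4, tid=19&3=3
[2]->row 4+8=12  col 3·2+0=6

12,6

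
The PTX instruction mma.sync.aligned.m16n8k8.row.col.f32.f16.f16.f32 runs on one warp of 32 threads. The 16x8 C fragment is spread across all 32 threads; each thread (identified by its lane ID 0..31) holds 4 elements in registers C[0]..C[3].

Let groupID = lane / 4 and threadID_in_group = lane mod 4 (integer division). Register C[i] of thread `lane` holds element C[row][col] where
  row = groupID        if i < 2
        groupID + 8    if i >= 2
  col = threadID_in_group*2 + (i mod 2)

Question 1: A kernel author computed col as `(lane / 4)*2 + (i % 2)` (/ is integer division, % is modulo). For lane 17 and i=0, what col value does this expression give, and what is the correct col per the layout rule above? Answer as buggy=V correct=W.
buggy=8 correct=2

`(lane / 4)*2 + (i % 2)`[17,0]→8
lane 17→17/4=4, 17 mod 4=1
i=0  r:4+0→4  c:2·1+0→2
col: 8 vs 2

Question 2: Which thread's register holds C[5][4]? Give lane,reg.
r=5->g=5,rb=0  c=4->t=2,b0=0
L=5*4+2=22  i=0*2+0=0

22,0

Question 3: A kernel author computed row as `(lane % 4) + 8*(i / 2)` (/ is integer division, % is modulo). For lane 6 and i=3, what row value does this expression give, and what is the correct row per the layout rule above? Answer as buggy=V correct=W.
`(lane % 4) + 8*(i / 2)`[6,3]⇒10
6: gr=1,th=2
[3] (1+8,2*2+1) = (9,5)
row: 10 vs 9

buggy=10 correct=9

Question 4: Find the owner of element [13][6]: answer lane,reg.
r: 13->gid=5,r8=1  c: 6->tid=3,i&1=0
L=5*4+3=23  i=1*2+0=2

23,2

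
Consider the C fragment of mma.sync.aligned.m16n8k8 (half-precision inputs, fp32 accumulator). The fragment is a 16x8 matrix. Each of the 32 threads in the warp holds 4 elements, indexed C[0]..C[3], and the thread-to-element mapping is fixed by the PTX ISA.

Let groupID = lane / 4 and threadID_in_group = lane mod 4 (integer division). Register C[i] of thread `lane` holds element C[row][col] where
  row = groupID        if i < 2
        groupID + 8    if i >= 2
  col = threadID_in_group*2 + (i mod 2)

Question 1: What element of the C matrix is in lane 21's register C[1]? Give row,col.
21: grp=5,tig=1
[1] (5+0,1*2+1) = (5,3)

5,3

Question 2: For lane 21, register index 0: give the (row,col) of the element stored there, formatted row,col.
5,2

lane 21: gr=5 (21/4), th=1 (21%4)
i=0: r=5+0=5, c=1*2+0=2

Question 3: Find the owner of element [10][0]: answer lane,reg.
8,2

r=10⇒gr=2,Rb=1  c=0⇒th=0,odd=0
L=2*4+0=8  i=1*2+0=2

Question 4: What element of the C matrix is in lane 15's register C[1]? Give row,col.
lane 15: g=3 (15/4), t=3 (15%4)
i=1: r=3+0=3, c=3*2+1=7

3,7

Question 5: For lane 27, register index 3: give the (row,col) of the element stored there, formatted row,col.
14,7

27: g=6,t=3
[3] (6+8,3*2+1) = (14,7)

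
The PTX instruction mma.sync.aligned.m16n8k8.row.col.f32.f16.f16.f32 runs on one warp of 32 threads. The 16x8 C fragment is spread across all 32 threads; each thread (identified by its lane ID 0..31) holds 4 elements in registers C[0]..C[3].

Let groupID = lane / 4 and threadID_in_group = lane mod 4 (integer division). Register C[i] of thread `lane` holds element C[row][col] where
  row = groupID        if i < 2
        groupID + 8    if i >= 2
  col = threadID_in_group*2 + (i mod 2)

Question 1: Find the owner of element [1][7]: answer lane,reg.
7,1

r=1->g=1,rb=0  c=7->t=3,b0=1
L=1*4+3=7  i=0*2+1=1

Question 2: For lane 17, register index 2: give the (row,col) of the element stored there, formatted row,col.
12,2

17: G=4,T=1
[2] (4+8,1*2+0) = (12,2)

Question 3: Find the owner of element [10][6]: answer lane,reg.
r: 10->gid=2,r8=1  c: 6->tid=3,i&1=0
L=2*4+3=11  i=1*2+0=2

11,2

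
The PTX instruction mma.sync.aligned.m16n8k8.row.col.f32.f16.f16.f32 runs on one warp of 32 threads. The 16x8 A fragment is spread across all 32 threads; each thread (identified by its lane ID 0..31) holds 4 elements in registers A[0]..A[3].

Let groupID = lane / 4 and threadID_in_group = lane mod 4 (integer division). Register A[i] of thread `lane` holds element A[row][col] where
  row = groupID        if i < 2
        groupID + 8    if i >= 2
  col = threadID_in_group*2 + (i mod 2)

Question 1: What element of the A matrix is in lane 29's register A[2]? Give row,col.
L=29→G=29>>2=7, T=29&3=1
[2]→row 7+8=15  col 1·2+0=2

15,2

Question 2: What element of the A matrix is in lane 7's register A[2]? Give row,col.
9,6

7: grp=1,tig=3
[2] (1+8,3*2+0) = (9,6)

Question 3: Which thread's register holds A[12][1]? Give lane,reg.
r=12->g=4,rb=1  c=1->t=0,b0=1
L=4*4+0=16  i=1*2+1=3

16,3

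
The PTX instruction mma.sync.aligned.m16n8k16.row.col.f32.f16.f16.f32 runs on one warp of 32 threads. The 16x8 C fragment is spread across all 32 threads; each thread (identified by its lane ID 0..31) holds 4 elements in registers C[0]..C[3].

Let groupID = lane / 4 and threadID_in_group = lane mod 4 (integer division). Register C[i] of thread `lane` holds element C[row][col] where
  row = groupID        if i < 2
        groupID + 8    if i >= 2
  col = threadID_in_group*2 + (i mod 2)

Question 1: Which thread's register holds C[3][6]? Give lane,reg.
15,0

r=3⇒gr=3,Rb=0  c=6⇒th=3,odd=0
L=3*4+3=15  i=0*2+0=0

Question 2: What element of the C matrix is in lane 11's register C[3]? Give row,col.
10,7

L=11->gid=11>>2=2, tid=11&3=3
[3]->row 2+8=10  col 3·2+1=7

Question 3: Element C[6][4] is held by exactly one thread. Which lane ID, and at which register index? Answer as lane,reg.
r: 6->gid=6,r8=0  c: 4->tid=2,i&1=0
L=6*4+2=26  i=0*2+0=0

26,0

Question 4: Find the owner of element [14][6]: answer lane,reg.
r=14⇒gr=6,Rb=1  c=6⇒th=3,odd=0
L=6*4+3=27  i=1*2+0=2

27,2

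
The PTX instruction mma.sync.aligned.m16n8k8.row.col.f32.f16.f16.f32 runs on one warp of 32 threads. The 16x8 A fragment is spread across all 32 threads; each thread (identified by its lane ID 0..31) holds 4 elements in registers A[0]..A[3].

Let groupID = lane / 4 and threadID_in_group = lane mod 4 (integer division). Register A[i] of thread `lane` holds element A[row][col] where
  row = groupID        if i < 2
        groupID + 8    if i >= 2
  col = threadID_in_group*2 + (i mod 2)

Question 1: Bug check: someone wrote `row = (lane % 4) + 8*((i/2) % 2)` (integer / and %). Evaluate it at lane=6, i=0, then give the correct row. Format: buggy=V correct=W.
buggy=2 correct=1

`(lane % 4) + 8*((i/2) % 2)`[6,0]->2
lane 6->6/4=1, 6 mod 4=2
i=0  r:1+0->1  c:2·2+0->4
row: 2 vs 1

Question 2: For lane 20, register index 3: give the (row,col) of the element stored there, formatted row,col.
13,1

20: gid=5,tid=0
[3] (5+8,0*2+1) = (13,1)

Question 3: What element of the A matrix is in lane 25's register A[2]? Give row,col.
14,2

lane 25→25/4=6, 25 mod 4=1
i=2  r:6+8→14  c:2·1+0→2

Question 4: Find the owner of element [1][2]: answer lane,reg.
5,0

r=1⇒gr=1,Rb=0  c=2⇒th=1,odd=0
L=1*4+1=5  i=0*2+0=0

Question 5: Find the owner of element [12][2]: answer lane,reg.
r=12->g=4,rb=1  c=2->t=1,b0=0
L=4*4+1=17  i=1*2+0=2

17,2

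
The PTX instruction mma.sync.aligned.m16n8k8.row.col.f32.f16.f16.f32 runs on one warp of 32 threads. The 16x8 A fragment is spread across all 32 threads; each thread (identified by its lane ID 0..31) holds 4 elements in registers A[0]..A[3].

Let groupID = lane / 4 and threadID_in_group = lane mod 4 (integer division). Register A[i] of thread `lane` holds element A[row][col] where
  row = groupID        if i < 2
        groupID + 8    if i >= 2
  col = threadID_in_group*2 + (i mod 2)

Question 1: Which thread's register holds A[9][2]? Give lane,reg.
r: 9->gid=1,r8=1  c: 2->tid=1,i&1=0
L=1*4+1=5  i=1*2+0=2

5,2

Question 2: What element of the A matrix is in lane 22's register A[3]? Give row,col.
lane 22: grp=5 (22/4), tig=2 (22%4)
i=3: r=5+8=13, c=2*2+1=5

13,5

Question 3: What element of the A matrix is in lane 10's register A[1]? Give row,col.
2,5

lane 10: gid=2 (10/4), tid=2 (10%4)
i=1: r=2+0=2, c=2*2+1=5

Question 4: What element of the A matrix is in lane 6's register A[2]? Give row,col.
9,4

6: gid=1,tid=2
[2] (1+8,2*2+0) = (9,4)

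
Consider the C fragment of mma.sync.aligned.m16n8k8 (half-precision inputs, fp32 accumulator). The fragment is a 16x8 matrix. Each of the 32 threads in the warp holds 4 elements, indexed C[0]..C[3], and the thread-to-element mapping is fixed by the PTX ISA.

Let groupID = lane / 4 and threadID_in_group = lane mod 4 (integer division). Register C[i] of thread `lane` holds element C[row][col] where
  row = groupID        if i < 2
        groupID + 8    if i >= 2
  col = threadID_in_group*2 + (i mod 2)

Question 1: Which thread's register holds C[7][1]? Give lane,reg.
28,1

r=7→G=7,rhi=0  c=1→T=0,p=1
L=7*4+0=28  i=0*2+1=1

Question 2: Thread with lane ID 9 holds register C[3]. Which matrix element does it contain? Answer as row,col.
10,3

L=9⇒gr=9>>2=2, th=9&3=1
[3]⇒row 2+8=10  col 1·2+1=3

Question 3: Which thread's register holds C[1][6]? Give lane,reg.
r=1→G=1,rhi=0  c=6→T=3,p=0
L=1*4+3=7  i=0*2+0=0

7,0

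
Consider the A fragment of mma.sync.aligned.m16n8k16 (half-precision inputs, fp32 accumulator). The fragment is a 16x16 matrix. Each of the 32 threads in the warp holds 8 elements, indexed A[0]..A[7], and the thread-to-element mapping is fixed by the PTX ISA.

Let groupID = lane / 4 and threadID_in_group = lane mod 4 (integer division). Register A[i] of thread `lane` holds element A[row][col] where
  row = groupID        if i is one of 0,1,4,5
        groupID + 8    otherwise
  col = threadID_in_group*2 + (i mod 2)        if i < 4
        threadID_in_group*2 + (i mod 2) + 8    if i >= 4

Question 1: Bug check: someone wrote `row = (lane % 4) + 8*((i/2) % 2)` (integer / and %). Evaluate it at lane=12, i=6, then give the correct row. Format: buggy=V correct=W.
`(lane % 4) + 8*((i/2) % 2)`[12,6]->8
12: gid=3,tid=0
[6] (3+8,0*2+0+8) = (11,8)
row: 8 vs 11

buggy=8 correct=11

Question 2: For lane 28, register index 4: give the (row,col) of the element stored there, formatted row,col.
7,8

lane 28: g=7 (28/4), t=0 (28%4)
i=4: r=7+0=7, c=0*2+0+8=8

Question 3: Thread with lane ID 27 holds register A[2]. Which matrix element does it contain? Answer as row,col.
lane 27: gid=6 (27/4), tid=3 (27%4)
i=2: r=6+8=14, c=3*2+0+0=6

14,6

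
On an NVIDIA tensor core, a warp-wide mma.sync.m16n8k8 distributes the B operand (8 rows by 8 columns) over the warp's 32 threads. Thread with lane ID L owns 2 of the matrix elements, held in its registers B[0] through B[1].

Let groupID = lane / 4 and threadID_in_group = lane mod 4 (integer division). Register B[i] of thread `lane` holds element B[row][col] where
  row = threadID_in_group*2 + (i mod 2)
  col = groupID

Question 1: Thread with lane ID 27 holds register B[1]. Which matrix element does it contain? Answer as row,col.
27: gr=6,th=3
[1] (3*2+1,6) = (7,6)

7,6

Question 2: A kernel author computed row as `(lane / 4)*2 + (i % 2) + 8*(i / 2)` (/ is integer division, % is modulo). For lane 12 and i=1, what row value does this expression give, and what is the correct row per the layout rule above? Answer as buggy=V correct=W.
`(lane / 4)*2 + (i % 2) + 8*(i / 2)`[12,1]→7
lane 12→12/4=3, 12 mod 4=0
i=1  r:2·0+1→1  c:3
row: 7 vs 1

buggy=7 correct=1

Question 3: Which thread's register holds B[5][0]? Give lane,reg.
2,1

c=0->g=0  r=5->t=2,b0=1
L=0*4+2=2  i=1=1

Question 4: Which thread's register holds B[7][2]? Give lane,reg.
c=2⇒gr=2  r=7⇒th=3,odd=1
L=2*4+3=11  i=1=1

11,1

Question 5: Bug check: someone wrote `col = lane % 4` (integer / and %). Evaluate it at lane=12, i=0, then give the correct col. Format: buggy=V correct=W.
`lane % 4`[12,0]=>0
L=12=>grp=12>>2=3, tig=12&3=0
[0]=>row 0·2+0=0  col grp=3
col: 0 vs 3

buggy=0 correct=3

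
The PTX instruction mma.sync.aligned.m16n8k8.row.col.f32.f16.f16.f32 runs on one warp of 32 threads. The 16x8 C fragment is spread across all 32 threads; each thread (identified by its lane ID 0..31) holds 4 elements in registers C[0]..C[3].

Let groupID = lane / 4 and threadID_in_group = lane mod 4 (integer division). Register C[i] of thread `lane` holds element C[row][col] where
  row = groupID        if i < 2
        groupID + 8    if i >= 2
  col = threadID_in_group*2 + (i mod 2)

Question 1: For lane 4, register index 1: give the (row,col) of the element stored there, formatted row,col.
lane 4: G=1 (4/4), T=0 (4%4)
i=1: r=1+0=1, c=0*2+1=1

1,1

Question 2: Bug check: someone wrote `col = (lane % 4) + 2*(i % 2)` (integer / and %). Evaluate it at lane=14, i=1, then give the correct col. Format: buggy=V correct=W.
`(lane % 4) + 2*(i % 2)`[14,1]⇒4
14: gr=3,th=2
[1] (3+0,2*2+1) = (3,5)
col: 4 vs 5

buggy=4 correct=5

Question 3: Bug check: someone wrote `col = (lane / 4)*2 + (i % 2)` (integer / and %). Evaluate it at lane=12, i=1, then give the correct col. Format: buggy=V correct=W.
buggy=7 correct=1

`(lane / 4)*2 + (i % 2)`[12,1]->7
L=12->g=12>>2=3, t=12&3=0
[1]->row 3+0=3  col 0·2+1=1
col: 7 vs 1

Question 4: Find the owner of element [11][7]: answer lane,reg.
r=11⇒gr=3,Rb=1  c=7⇒th=3,odd=1
L=3*4+3=15  i=1*2+1=3

15,3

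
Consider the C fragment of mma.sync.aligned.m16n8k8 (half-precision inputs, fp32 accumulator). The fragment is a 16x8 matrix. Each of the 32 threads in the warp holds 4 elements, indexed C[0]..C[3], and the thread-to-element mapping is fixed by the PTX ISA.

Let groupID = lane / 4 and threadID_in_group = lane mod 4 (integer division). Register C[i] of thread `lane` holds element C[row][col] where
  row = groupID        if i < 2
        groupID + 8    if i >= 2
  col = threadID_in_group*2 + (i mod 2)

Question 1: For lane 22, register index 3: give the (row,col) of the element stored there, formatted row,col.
13,5

22: gid=5,tid=2
[3] (5+8,2*2+1) = (13,5)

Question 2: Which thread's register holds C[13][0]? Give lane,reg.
20,2

r=13⇒gr=5,Rb=1  c=0⇒th=0,odd=0
L=5*4+0=20  i=1*2+0=2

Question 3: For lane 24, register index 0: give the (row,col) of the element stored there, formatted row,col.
24: gid=6,tid=0
[0] (6+0,0*2+0) = (6,0)

6,0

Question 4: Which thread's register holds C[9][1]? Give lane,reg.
r=9⇒gr=1,Rb=1  c=1⇒th=0,odd=1
L=1*4+0=4  i=1*2+1=3

4,3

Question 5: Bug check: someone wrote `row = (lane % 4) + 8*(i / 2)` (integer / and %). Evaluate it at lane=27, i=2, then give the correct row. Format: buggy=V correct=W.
buggy=11 correct=14

`(lane % 4) + 8*(i / 2)`[27,2]→11
L=27→G=27>>2=6, T=27&3=3
[2]→row 6+8=14  col 3·2+0=6
row: 11 vs 14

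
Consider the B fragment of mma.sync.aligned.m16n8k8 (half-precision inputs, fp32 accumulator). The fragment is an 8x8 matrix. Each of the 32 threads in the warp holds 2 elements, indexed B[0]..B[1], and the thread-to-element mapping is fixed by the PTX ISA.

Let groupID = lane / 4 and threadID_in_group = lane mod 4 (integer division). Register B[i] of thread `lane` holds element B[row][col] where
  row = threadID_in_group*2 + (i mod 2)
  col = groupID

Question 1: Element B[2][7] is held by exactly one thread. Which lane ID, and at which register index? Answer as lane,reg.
c:7=>grp=7  r:2=>tig=1,lo=0
L=7*4+1=29  i=0=0

29,0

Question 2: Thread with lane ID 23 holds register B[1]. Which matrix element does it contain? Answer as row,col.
23: g=5,t=3
[1] (3*2+1,5) = (7,5)

7,5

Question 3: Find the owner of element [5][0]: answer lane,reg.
2,1

c: 0->gid=0  r: 5->tid=2,i&1=1
L=0*4+2=2  i=1=1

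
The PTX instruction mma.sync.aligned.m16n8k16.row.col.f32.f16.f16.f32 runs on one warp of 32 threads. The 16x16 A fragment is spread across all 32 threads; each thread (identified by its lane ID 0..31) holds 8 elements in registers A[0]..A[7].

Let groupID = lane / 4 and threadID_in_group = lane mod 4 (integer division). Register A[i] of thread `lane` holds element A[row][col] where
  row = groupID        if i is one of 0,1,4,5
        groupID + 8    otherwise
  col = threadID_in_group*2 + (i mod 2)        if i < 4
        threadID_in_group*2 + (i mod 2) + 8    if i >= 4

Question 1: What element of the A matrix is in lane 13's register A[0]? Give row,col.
lane 13: gr=3 (13/4), th=1 (13%4)
i=0: r=3+0=3, c=1*2+0+0=2

3,2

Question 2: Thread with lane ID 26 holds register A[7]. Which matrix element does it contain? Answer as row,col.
L=26->gid=26>>2=6, tid=26&3=2
[7]->row 6+8=14  col 2·2+1+8=13

14,13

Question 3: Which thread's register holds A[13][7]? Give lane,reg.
r: 13->gid=5,r8=1  c: 7->c8=0,tid=3,i&1=1
L=5*4+3=23  i=0*4+1*2+1=3

23,3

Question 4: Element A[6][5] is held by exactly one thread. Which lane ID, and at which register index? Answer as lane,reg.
26,1

r:6=>grp=6,rB=0  c:5=>cB=0,tig=2,lo=1
L=6*4+2=26  i=0*4+0*2+1=1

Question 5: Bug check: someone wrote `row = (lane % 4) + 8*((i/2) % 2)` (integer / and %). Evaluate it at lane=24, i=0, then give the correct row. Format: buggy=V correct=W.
buggy=0 correct=6

`(lane % 4) + 8*((i/2) % 2)`[24,0]→0
lane 24→24/4=6, 24 mod 4=0
i=0  r:6+0→6  c:2·0+0+0→0
row: 0 vs 6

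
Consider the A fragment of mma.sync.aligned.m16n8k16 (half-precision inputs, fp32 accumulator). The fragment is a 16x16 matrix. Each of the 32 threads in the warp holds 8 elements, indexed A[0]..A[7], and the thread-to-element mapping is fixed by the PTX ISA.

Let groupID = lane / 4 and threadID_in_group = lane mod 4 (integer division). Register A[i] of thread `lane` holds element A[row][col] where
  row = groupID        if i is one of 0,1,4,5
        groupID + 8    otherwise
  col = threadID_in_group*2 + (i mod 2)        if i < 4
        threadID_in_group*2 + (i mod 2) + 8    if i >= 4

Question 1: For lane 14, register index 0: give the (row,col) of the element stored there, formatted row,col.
14: gr=3,th=2
[0] (3+0,2*2+0+0) = (3,4)

3,4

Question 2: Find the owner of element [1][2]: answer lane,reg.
5,0

r=1→G=1,rhi=0  c=2→chi=0,T=1,p=0
L=1*4+1=5  i=0*4+0*2+0=0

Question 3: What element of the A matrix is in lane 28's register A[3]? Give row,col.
lane 28→28/4=7, 28 mod 4=0
i=3  r:7+8→15  c:2·0+1+0→1

15,1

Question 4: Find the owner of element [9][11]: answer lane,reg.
r=9->g=1,rb=1  c=11->cb=1,t=1,b0=1
L=1*4+1=5  i=1*4+1*2+1=7

5,7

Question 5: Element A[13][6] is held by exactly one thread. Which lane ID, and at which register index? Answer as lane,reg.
23,2

r=13->g=5,rb=1  c=6->cb=0,t=3,b0=0
L=5*4+3=23  i=0*4+1*2+0=2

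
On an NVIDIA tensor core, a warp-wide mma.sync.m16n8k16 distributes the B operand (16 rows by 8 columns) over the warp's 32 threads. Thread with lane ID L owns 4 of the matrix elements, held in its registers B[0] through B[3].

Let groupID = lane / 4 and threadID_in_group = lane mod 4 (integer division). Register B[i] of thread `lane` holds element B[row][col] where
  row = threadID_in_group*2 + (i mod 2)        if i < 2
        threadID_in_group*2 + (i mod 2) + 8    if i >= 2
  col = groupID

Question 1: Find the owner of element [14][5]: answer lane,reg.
23,2

c=5->g=5  r=14->rb=1,t=3,b0=0
L=5*4+3=23  i=1*2+0=2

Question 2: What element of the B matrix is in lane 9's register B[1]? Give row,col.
3,2

lane 9: G=2 (9/4), T=1 (9%4)
i=1: r=1*2+1+0=3, c=G=2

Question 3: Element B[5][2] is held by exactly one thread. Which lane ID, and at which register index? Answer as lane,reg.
10,1

c:2=>grp=2  r:5=>rB=0,tig=2,lo=1
L=2*4+2=10  i=0*2+1=1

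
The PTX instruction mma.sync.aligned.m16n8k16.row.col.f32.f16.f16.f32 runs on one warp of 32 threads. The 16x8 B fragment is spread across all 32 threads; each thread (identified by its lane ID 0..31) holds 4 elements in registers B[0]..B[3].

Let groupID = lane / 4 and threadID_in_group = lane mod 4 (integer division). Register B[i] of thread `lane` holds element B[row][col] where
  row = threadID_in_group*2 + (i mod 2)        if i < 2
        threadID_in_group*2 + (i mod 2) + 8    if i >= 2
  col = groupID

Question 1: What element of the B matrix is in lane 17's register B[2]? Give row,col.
lane 17: grp=4 (17/4), tig=1 (17%4)
i=2: r=1*2+0+8=10, c=grp=4

10,4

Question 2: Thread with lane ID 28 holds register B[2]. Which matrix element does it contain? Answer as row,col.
8,7

lane 28: g=7 (28/4), t=0 (28%4)
i=2: r=0*2+0+8=8, c=g=7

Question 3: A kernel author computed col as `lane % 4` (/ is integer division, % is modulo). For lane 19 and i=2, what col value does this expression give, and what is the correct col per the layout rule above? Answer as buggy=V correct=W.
buggy=3 correct=4

`lane % 4`[19,2]⇒3
19: gr=4,th=3
[2] (3*2+0+8,4) = (14,4)
col: 3 vs 4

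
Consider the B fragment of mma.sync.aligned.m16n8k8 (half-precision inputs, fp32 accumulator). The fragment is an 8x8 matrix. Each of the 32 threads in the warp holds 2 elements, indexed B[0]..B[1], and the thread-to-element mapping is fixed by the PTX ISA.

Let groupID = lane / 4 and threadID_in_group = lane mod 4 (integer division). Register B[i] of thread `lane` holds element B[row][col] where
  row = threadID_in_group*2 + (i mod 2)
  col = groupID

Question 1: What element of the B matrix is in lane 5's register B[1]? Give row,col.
3,1

lane 5→5/4=1, 5 mod 4=1
i=1  r:2·1+1→3  c:1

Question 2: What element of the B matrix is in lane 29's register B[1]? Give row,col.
3,7

29: G=7,T=1
[1] (1*2+1,7) = (3,7)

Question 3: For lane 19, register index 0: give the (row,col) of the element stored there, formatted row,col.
6,4

lane 19: gr=4 (19/4), th=3 (19%4)
i=0: r=3*2+0=6, c=gr=4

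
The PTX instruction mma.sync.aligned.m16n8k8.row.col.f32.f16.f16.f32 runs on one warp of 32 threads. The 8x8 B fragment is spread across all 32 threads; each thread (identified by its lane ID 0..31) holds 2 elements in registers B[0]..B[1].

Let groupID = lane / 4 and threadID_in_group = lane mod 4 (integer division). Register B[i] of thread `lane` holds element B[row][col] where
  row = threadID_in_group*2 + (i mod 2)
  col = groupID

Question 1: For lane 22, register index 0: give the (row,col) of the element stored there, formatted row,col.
4,5

L=22=>grp=22>>2=5, tig=22&3=2
[0]=>row 2·2+0=4  col grp=5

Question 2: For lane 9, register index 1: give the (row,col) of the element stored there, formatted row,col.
3,2

L=9⇒gr=9>>2=2, th=9&3=1
[1]⇒row 1·2+1=3  col gr=2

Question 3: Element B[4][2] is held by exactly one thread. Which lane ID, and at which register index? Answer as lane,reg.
10,0

c: 2->gid=2  r: 4->tid=2,i&1=0
L=2*4+2=10  i=0=0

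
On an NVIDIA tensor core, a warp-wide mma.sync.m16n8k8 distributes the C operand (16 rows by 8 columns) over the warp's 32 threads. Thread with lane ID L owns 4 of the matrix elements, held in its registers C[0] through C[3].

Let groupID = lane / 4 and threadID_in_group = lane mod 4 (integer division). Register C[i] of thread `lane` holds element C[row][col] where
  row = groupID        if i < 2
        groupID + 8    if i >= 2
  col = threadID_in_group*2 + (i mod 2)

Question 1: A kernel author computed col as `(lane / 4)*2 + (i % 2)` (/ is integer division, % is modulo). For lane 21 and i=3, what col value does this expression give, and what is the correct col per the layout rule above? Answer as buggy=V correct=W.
`(lane / 4)*2 + (i % 2)`[21,3]->11
lane 21: g=5 (21/4), t=1 (21%4)
i=3: r=5+8=13, c=1*2+1=3
col: 11 vs 3

buggy=11 correct=3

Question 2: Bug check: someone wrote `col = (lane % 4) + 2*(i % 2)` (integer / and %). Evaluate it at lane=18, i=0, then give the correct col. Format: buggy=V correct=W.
`(lane % 4) + 2*(i % 2)`[18,0]=>2
lane 18=>18/4=4, 18 mod 4=2
i=0  r:4+0=>4  c:2·2+0=>4
col: 2 vs 4

buggy=2 correct=4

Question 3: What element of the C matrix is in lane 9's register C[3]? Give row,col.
lane 9→9/4=2, 9 mod 4=1
i=3  r:2+8→10  c:2·1+1→3

10,3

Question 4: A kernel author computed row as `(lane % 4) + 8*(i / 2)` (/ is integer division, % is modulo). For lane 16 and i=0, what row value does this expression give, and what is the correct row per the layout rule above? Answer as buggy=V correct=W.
`(lane % 4) + 8*(i / 2)`[16,0]->0
lane 16->16/4=4, 16 mod 4=0
i=0  r:4+0->4  c:2·0+0->0
row: 0 vs 4

buggy=0 correct=4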